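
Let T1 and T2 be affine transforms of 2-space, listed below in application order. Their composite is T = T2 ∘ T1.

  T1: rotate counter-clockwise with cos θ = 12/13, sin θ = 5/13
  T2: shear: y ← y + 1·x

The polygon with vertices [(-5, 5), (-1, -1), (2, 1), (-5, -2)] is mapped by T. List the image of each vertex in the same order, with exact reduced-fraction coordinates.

T1 rotate counter-clockwise with cos θ = 12/13, sin θ = 5/13: (-5, 5) → (-85/13, 35/13); (-1, -1) → (-7/13, -17/13); (2, 1) → (19/13, 22/13); (-5, -2) → (-50/13, -49/13)
T2 shear: y ← y + 1·x: (-85/13, 35/13) → (-85/13, -50/13); (-7/13, -17/13) → (-7/13, -24/13); (19/13, 22/13) → (19/13, 41/13); (-50/13, -49/13) → (-50/13, -99/13)

image vertices: (-85/13, -50/13), (-7/13, -24/13), (19/13, 41/13), (-50/13, -99/13)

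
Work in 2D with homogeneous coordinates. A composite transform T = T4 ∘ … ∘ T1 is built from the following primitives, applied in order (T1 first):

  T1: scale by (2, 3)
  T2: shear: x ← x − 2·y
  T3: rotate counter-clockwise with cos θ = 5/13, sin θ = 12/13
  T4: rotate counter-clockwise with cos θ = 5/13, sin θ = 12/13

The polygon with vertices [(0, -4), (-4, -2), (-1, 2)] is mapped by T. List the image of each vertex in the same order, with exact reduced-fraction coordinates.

T1 scale by (2, 3): (0, -4) → (0, -12); (-4, -2) → (-8, -6); (-1, 2) → (-2, 6)
T2 shear: x ← x − 2·y: (0, -12) → (24, -12); (-8, -6) → (4, -6); (-2, 6) → (-14, 6)
T3 rotate counter-clockwise with cos θ = 5/13, sin θ = 12/13: (24, -12) → (264/13, 228/13); (4, -6) → (92/13, 18/13); (-14, 6) → (-142/13, -138/13)
T4 rotate counter-clockwise with cos θ = 5/13, sin θ = 12/13: (264/13, 228/13) → (-1416/169, 4308/169); (92/13, 18/13) → (244/169, 1194/169); (-142/13, -138/13) → (946/169, -2394/169)

image vertices: (-1416/169, 4308/169), (244/169, 1194/169), (946/169, -2394/169)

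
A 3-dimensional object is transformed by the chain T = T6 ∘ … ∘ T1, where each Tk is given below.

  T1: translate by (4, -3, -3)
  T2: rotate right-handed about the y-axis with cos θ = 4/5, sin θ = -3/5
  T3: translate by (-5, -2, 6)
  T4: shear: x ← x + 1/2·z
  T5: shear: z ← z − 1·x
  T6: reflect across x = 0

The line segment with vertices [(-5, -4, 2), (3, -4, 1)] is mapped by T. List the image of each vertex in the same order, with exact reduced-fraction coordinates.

T1 translate by (4, -3, -3): (-5, -4, 2) → (-1, -7, -1); (3, -4, 1) → (7, -7, -2)
T2 rotate right-handed about the y-axis with cos θ = 4/5, sin θ = -3/5: (-1, -7, -1) → (-1/5, -7, -7/5); (7, -7, -2) → (34/5, -7, 13/5)
T3 translate by (-5, -2, 6): (-1/5, -7, -7/5) → (-26/5, -9, 23/5); (34/5, -7, 13/5) → (9/5, -9, 43/5)
T4 shear: x ← x + 1/2·z: (-26/5, -9, 23/5) → (-29/10, -9, 23/5); (9/5, -9, 43/5) → (61/10, -9, 43/5)
T5 shear: z ← z − 1·x: (-29/10, -9, 23/5) → (-29/10, -9, 15/2); (61/10, -9, 43/5) → (61/10, -9, 5/2)
T6 reflect across x = 0: (-29/10, -9, 15/2) → (29/10, -9, 15/2); (61/10, -9, 5/2) → (-61/10, -9, 5/2)

image vertices: (29/10, -9, 15/2), (-61/10, -9, 5/2)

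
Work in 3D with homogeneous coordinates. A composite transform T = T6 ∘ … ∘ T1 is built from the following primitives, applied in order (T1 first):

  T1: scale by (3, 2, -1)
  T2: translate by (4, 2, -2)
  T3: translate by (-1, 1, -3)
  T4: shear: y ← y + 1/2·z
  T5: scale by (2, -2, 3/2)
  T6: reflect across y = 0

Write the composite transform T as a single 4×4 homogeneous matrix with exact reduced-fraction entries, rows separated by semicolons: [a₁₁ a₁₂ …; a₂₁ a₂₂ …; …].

T = [6 0 0 6; 0 4 -1 1; 0 0 -3/2 -15/2; 0 0 0 1]

T1 = [3 0 0 0; 0 2 0 0; 0 0 -1 0; 0 0 0 1]
T2·T1 = [3 0 0 4; 0 2 0 2; 0 0 -1 -2; 0 0 0 1]
T3·…·T1 = [3 0 0 3; 0 2 0 3; 0 0 -1 -5; 0 0 0 1]
T4·…·T1 = [3 0 0 3; 0 2 -1/2 1/2; 0 0 -1 -5; 0 0 0 1]
T5·…·T1 = [6 0 0 6; 0 -4 1 -1; 0 0 -3/2 -15/2; 0 0 0 1]
T6·…·T1 = [6 0 0 6; 0 4 -1 1; 0 0 -3/2 -15/2; 0 0 0 1]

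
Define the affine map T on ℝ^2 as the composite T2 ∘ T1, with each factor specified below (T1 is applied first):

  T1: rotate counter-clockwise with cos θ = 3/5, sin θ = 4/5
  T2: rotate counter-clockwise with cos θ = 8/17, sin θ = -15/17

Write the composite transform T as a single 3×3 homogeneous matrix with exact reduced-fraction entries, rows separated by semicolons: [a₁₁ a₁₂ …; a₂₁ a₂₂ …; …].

T = [84/85 13/85 0; -13/85 84/85 0; 0 0 1]

T1 = [3/5 -4/5 0; 4/5 3/5 0; 0 0 1]
T2·T1 = [84/85 13/85 0; -13/85 84/85 0; 0 0 1]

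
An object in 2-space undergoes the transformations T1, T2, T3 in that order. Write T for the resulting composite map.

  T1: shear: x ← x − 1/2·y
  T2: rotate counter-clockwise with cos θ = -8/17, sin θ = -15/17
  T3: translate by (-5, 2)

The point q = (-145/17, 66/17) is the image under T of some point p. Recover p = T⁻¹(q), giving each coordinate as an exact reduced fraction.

T1 = [1 -1/2 0; 0 1 0; 0 0 1]
T2·T1 = [-8/17 19/17 0; -15/17 -1/34 0; 0 0 1]
T3·…·T1 = [-8/17 19/17 -5; -15/17 -1/34 2; 0 0 1]
det M = 1; M⁻¹ = [-1/34 -19/17 71/34; 15/17 -8/17 91/17; 0 0 1]
M⁻¹ · (-145/17, 66/17)ᵀ = (-2, -4)ᵀ

p = (-2, -4)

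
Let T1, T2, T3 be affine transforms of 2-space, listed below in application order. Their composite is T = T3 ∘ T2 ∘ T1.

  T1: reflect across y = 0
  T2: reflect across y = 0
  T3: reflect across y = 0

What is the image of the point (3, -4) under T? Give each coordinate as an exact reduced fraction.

T(p) = (3, 4)

T1 reflect across y = 0: (3, -4) → (3, 4)
T2 reflect across y = 0: (3, 4) → (3, -4)
T3 reflect across y = 0: (3, -4) → (3, 4)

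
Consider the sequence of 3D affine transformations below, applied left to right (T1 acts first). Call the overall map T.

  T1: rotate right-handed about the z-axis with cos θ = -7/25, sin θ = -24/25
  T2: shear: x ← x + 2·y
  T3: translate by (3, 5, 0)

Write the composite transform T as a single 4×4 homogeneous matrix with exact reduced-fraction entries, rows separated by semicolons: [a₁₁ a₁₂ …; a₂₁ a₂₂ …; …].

T1 = [-7/25 24/25 0 0; -24/25 -7/25 0 0; 0 0 1 0; 0 0 0 1]
T2·T1 = [-11/5 2/5 0 0; -24/25 -7/25 0 0; 0 0 1 0; 0 0 0 1]
T3·…·T1 = [-11/5 2/5 0 3; -24/25 -7/25 0 5; 0 0 1 0; 0 0 0 1]

T = [-11/5 2/5 0 3; -24/25 -7/25 0 5; 0 0 1 0; 0 0 0 1]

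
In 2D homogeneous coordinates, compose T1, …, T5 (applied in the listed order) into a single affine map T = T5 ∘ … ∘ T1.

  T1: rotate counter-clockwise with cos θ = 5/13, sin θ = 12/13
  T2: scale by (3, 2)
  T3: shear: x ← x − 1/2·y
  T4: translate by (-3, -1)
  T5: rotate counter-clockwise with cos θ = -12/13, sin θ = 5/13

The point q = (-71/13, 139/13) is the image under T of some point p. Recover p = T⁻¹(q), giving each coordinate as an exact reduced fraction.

T1 = [5/13 -12/13 0; 12/13 5/13 0; 0 0 1]
T2·T1 = [15/13 -36/13 0; 24/13 10/13 0; 0 0 1]
T3·…·T1 = [3/13 -41/13 0; 24/13 10/13 0; 0 0 1]
T4·…·T1 = [3/13 -41/13 -3; 24/13 10/13 -1; 0 0 1]
T5·…·T1 = [-12/13 34/13 41/13; -21/13 -25/13 -3/13; 0 0 1]
det M = 6; M⁻¹ = [-25/78 -17/39 71/78; 7/26 -2/13 -23/26; 0 0 1]
M⁻¹ · (-71/13, 139/13)ᵀ = (-2, -4)ᵀ

p = (-2, -4)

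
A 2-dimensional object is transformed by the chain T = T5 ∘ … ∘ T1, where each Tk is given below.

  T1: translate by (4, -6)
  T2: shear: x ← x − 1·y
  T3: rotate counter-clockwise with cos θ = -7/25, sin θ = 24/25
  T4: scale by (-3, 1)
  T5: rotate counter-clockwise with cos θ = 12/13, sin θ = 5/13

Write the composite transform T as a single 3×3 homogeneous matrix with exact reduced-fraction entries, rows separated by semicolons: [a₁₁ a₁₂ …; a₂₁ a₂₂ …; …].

T1 = [1 0 4; 0 1 -6; 0 0 1]
T2·T1 = [1 -1 10; 0 1 -6; 0 0 1]
T3·…·T1 = [-7/25 -17/25 74/25; 24/25 -31/25 282/25; 0 0 1]
T4·…·T1 = [21/25 51/25 -222/25; 24/25 -31/25 282/25; 0 0 1]
T5·…·T1 = [132/325 59/25 -4074/325; 393/325 -9/25 2274/325; 0 0 1]

T = [132/325 59/25 -4074/325; 393/325 -9/25 2274/325; 0 0 1]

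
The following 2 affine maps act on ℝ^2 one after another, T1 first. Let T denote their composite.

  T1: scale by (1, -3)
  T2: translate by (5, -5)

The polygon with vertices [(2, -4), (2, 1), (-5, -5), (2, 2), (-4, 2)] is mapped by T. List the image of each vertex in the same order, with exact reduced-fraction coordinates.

T1 scale by (1, -3): (2, -4) → (2, 12); (2, 1) → (2, -3); (-5, -5) → (-5, 15); (2, 2) → (2, -6); (-4, 2) → (-4, -6)
T2 translate by (5, -5): (2, 12) → (7, 7); (2, -3) → (7, -8); (-5, 15) → (0, 10); (2, -6) → (7, -11); (-4, -6) → (1, -11)

image vertices: (7, 7), (7, -8), (0, 10), (7, -11), (1, -11)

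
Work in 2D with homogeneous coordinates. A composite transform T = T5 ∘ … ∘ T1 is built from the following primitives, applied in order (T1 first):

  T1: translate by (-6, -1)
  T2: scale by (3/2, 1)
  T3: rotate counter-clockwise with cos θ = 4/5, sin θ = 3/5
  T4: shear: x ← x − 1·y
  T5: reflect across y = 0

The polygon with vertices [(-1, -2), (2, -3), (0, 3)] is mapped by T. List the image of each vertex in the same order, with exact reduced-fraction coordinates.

image vertices: (21/10, 87/10), (22/5, 34/5), (-23/5, 19/5)

T1 translate by (-6, -1): (-1, -2) → (-7, -3); (2, -3) → (-4, -4); (0, 3) → (-6, 2)
T2 scale by (3/2, 1): (-7, -3) → (-21/2, -3); (-4, -4) → (-6, -4); (-6, 2) → (-9, 2)
T3 rotate counter-clockwise with cos θ = 4/5, sin θ = 3/5: (-21/2, -3) → (-33/5, -87/10); (-6, -4) → (-12/5, -34/5); (-9, 2) → (-42/5, -19/5)
T4 shear: x ← x − 1·y: (-33/5, -87/10) → (21/10, -87/10); (-12/5, -34/5) → (22/5, -34/5); (-42/5, -19/5) → (-23/5, -19/5)
T5 reflect across y = 0: (21/10, -87/10) → (21/10, 87/10); (22/5, -34/5) → (22/5, 34/5); (-23/5, -19/5) → (-23/5, 19/5)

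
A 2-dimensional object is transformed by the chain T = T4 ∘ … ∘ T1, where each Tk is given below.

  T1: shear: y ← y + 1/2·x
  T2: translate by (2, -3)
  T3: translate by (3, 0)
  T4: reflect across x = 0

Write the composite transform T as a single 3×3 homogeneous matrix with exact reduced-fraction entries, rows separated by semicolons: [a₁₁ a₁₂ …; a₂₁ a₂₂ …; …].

T = [-1 0 -5; 1/2 1 -3; 0 0 1]

T1 = [1 0 0; 1/2 1 0; 0 0 1]
T2·T1 = [1 0 2; 1/2 1 -3; 0 0 1]
T3·…·T1 = [1 0 5; 1/2 1 -3; 0 0 1]
T4·…·T1 = [-1 0 -5; 1/2 1 -3; 0 0 1]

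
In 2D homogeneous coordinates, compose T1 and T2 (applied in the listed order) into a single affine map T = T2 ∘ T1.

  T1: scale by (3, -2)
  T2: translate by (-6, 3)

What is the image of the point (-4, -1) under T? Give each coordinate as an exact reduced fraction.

T1 scale by (3, -2): (-4, -1) → (-12, 2)
T2 translate by (-6, 3): (-12, 2) → (-18, 5)

T(p) = (-18, 5)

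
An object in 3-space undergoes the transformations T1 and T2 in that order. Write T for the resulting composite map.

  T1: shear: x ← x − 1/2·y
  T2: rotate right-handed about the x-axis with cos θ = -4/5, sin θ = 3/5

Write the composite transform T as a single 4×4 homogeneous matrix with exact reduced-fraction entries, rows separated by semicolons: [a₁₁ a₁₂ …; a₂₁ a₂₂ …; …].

T = [1 -1/2 0 0; 0 -4/5 -3/5 0; 0 3/5 -4/5 0; 0 0 0 1]

T1 = [1 -1/2 0 0; 0 1 0 0; 0 0 1 0; 0 0 0 1]
T2·T1 = [1 -1/2 0 0; 0 -4/5 -3/5 0; 0 3/5 -4/5 0; 0 0 0 1]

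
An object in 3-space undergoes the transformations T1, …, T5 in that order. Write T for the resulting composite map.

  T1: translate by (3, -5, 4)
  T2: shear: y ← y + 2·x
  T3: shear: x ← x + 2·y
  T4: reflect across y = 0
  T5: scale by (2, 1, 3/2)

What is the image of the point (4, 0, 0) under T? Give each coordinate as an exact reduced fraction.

T(p) = (50, -9, 6)

T1 translate by (3, -5, 4): (4, 0, 0) → (7, -5, 4)
T2 shear: y ← y + 2·x: (7, -5, 4) → (7, 9, 4)
T3 shear: x ← x + 2·y: (7, 9, 4) → (25, 9, 4)
T4 reflect across y = 0: (25, 9, 4) → (25, -9, 4)
T5 scale by (2, 1, 3/2): (25, -9, 4) → (50, -9, 6)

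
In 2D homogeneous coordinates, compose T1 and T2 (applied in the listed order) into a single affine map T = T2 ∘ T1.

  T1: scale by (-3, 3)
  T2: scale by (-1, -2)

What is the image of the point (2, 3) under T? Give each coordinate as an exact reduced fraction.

T(p) = (6, -18)

T1 scale by (-3, 3): (2, 3) → (-6, 9)
T2 scale by (-1, -2): (-6, 9) → (6, -18)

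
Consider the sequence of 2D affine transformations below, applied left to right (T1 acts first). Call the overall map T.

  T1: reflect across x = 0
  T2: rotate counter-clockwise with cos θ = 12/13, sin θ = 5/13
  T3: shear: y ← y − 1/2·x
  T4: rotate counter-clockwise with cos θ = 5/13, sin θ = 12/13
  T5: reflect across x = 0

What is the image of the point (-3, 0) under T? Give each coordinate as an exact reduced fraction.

T(p) = (-216/169, 417/169)

T1 reflect across x = 0: (-3, 0) → (3, 0)
T2 rotate counter-clockwise with cos θ = 12/13, sin θ = 5/13: (3, 0) → (36/13, 15/13)
T3 shear: y ← y − 1/2·x: (36/13, 15/13) → (36/13, -3/13)
T4 rotate counter-clockwise with cos θ = 5/13, sin θ = 12/13: (36/13, -3/13) → (216/169, 417/169)
T5 reflect across x = 0: (216/169, 417/169) → (-216/169, 417/169)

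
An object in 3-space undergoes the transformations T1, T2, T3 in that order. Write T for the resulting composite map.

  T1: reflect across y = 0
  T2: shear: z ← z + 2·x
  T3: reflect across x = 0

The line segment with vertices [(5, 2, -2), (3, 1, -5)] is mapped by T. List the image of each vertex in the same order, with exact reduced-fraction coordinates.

T1 reflect across y = 0: (5, 2, -2) → (5, -2, -2); (3, 1, -5) → (3, -1, -5)
T2 shear: z ← z + 2·x: (5, -2, -2) → (5, -2, 8); (3, -1, -5) → (3, -1, 1)
T3 reflect across x = 0: (5, -2, 8) → (-5, -2, 8); (3, -1, 1) → (-3, -1, 1)

image vertices: (-5, -2, 8), (-3, -1, 1)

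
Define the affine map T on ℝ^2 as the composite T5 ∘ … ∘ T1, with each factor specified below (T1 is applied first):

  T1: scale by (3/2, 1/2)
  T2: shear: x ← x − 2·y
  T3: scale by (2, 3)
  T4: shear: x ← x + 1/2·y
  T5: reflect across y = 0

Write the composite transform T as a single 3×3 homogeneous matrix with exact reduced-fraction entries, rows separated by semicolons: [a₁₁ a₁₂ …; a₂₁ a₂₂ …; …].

T1 = [3/2 0 0; 0 1/2 0; 0 0 1]
T2·T1 = [3/2 -1 0; 0 1/2 0; 0 0 1]
T3·…·T1 = [3 -2 0; 0 3/2 0; 0 0 1]
T4·…·T1 = [3 -5/4 0; 0 3/2 0; 0 0 1]
T5·…·T1 = [3 -5/4 0; 0 -3/2 0; 0 0 1]

T = [3 -5/4 0; 0 -3/2 0; 0 0 1]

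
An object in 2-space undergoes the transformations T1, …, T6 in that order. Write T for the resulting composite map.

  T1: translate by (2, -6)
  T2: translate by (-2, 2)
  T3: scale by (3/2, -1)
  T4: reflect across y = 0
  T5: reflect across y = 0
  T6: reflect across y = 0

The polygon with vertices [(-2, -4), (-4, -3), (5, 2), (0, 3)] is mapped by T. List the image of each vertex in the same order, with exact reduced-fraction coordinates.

T1 translate by (2, -6): (-2, -4) → (0, -10); (-4, -3) → (-2, -9); (5, 2) → (7, -4); (0, 3) → (2, -3)
T2 translate by (-2, 2): (0, -10) → (-2, -8); (-2, -9) → (-4, -7); (7, -4) → (5, -2); (2, -3) → (0, -1)
T3 scale by (3/2, -1): (-2, -8) → (-3, 8); (-4, -7) → (-6, 7); (5, -2) → (15/2, 2); (0, -1) → (0, 1)
T4 reflect across y = 0: (-3, 8) → (-3, -8); (-6, 7) → (-6, -7); (15/2, 2) → (15/2, -2); (0, 1) → (0, -1)
T5 reflect across y = 0: (-3, -8) → (-3, 8); (-6, -7) → (-6, 7); (15/2, -2) → (15/2, 2); (0, -1) → (0, 1)
T6 reflect across y = 0: (-3, 8) → (-3, -8); (-6, 7) → (-6, -7); (15/2, 2) → (15/2, -2); (0, 1) → (0, -1)

image vertices: (-3, -8), (-6, -7), (15/2, -2), (0, -1)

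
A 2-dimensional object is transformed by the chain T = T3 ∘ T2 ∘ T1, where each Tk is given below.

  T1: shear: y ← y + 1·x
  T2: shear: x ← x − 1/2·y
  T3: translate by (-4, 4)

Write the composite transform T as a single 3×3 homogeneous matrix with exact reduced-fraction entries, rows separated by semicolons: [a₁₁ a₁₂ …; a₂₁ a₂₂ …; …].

T1 = [1 0 0; 1 1 0; 0 0 1]
T2·T1 = [1/2 -1/2 0; 1 1 0; 0 0 1]
T3·…·T1 = [1/2 -1/2 -4; 1 1 4; 0 0 1]

T = [1/2 -1/2 -4; 1 1 4; 0 0 1]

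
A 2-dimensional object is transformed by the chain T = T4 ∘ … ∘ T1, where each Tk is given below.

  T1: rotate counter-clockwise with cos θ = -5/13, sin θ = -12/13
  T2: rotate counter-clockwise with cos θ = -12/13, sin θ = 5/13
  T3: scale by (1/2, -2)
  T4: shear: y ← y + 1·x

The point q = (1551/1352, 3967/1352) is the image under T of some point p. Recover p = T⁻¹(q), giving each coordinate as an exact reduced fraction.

T1 = [-5/13 12/13 0; -12/13 -5/13 0; 0 0 1]
T2·T1 = [120/169 -119/169 0; 119/169 120/169 0; 0 0 1]
T3·…·T1 = [60/169 -119/338 0; -238/169 -240/169 0; 0 0 1]
T4·…·T1 = [60/169 -119/338 0; -178/169 -599/338 0; 0 0 1]
det M = -1; M⁻¹ = [599/338 -119/338 0; -178/169 -60/169 0; 0 0 1]
M⁻¹ · (1551/1352, 3967/1352)ᵀ = (1, -9/4)ᵀ

p = (1, -9/4)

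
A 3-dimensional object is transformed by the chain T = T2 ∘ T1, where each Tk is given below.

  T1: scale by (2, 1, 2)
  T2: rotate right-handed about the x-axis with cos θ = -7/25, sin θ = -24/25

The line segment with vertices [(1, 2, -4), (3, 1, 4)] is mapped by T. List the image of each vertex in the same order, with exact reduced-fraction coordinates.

image vertices: (2, -206/25, 8/25), (6, 37/5, -16/5)

T1 scale by (2, 1, 2): (1, 2, -4) → (2, 2, -8); (3, 1, 4) → (6, 1, 8)
T2 rotate right-handed about the x-axis with cos θ = -7/25, sin θ = -24/25: (2, 2, -8) → (2, -206/25, 8/25); (6, 1, 8) → (6, 37/5, -16/5)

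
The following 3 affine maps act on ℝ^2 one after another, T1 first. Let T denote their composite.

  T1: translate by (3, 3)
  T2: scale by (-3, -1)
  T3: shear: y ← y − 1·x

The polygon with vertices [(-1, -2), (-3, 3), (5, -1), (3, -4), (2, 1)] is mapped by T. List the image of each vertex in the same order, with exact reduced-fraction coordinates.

image vertices: (-6, 5), (0, -6), (-24, 22), (-18, 19), (-15, 11)

T1 translate by (3, 3): (-1, -2) → (2, 1); (-3, 3) → (0, 6); (5, -1) → (8, 2); (3, -4) → (6, -1); (2, 1) → (5, 4)
T2 scale by (-3, -1): (2, 1) → (-6, -1); (0, 6) → (0, -6); (8, 2) → (-24, -2); (6, -1) → (-18, 1); (5, 4) → (-15, -4)
T3 shear: y ← y − 1·x: (-6, -1) → (-6, 5); (0, -6) → (0, -6); (-24, -2) → (-24, 22); (-18, 1) → (-18, 19); (-15, -4) → (-15, 11)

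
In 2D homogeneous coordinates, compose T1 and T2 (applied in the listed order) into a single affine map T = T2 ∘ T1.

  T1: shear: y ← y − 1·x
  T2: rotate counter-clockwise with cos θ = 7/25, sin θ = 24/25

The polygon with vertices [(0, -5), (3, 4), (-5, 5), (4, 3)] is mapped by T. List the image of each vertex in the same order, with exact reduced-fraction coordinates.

image vertices: (24/5, -7/5), (-3/25, 79/25), (-11, -2), (52/25, 89/25)

T1 shear: y ← y − 1·x: (0, -5) → (0, -5); (3, 4) → (3, 1); (-5, 5) → (-5, 10); (4, 3) → (4, -1)
T2 rotate counter-clockwise with cos θ = 7/25, sin θ = 24/25: (0, -5) → (24/5, -7/5); (3, 1) → (-3/25, 79/25); (-5, 10) → (-11, -2); (4, -1) → (52/25, 89/25)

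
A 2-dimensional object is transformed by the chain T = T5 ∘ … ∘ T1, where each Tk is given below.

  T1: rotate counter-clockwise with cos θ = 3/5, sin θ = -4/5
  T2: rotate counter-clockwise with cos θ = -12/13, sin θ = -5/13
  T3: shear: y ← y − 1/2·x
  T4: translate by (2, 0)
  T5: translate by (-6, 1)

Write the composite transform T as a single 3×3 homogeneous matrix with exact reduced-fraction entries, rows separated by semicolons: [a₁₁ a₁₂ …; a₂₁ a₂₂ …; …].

T1 = [3/5 4/5 0; -4/5 3/5 0; 0 0 1]
T2·T1 = [-56/65 -33/65 0; 33/65 -56/65 0; 0 0 1]
T3·…·T1 = [-56/65 -33/65 0; 61/65 -79/130 0; 0 0 1]
T4·…·T1 = [-56/65 -33/65 2; 61/65 -79/130 0; 0 0 1]
T5·…·T1 = [-56/65 -33/65 -4; 61/65 -79/130 1; 0 0 1]

T = [-56/65 -33/65 -4; 61/65 -79/130 1; 0 0 1]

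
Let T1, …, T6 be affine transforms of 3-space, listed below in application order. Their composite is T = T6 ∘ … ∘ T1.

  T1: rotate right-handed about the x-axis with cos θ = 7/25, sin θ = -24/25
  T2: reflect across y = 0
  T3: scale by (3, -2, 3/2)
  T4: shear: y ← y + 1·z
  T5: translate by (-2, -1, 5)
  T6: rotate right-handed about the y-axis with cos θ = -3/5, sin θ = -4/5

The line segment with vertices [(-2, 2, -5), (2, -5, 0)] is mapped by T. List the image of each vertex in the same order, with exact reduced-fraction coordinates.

image vertices: (598/125, -723/50, -1603/250), (-304/25, 17/5, -103/25)

T1 rotate right-handed about the x-axis with cos θ = 7/25, sin θ = -24/25: (-2, 2, -5) → (-2, -106/25, -83/25); (2, -5, 0) → (2, -7/5, 24/5)
T2 reflect across y = 0: (-2, -106/25, -83/25) → (-2, 106/25, -83/25); (2, -7/5, 24/5) → (2, 7/5, 24/5)
T3 scale by (3, -2, 3/2): (-2, 106/25, -83/25) → (-6, -212/25, -249/50); (2, 7/5, 24/5) → (6, -14/5, 36/5)
T4 shear: y ← y + 1·z: (-6, -212/25, -249/50) → (-6, -673/50, -249/50); (6, -14/5, 36/5) → (6, 22/5, 36/5)
T5 translate by (-2, -1, 5): (-6, -673/50, -249/50) → (-8, -723/50, 1/50); (6, 22/5, 36/5) → (4, 17/5, 61/5)
T6 rotate right-handed about the y-axis with cos θ = -3/5, sin θ = -4/5: (-8, -723/50, 1/50) → (598/125, -723/50, -1603/250); (4, 17/5, 61/5) → (-304/25, 17/5, -103/25)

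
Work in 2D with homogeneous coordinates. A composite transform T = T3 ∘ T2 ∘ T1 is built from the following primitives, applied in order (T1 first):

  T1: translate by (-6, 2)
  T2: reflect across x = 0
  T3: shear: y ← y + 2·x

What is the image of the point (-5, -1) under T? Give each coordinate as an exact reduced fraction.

T(p) = (11, 23)

T1 translate by (-6, 2): (-5, -1) → (-11, 1)
T2 reflect across x = 0: (-11, 1) → (11, 1)
T3 shear: y ← y + 2·x: (11, 1) → (11, 23)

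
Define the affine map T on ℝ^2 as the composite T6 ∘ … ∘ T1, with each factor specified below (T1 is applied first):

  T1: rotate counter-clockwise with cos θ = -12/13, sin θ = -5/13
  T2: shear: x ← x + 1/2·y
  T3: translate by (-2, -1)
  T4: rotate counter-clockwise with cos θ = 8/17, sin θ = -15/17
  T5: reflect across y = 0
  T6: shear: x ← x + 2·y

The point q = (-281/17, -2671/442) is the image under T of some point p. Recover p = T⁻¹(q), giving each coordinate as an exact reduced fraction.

p = (5, -2)

T1 = [-12/13 5/13 0; -5/13 -12/13 0; 0 0 1]
T2·T1 = [-29/26 -1/13 0; -5/13 -12/13 0; 0 0 1]
T3·…·T1 = [-29/26 -1/13 -2; -5/13 -12/13 -1; 0 0 1]
T4·…·T1 = [-191/221 -188/221 -31/17; 355/442 -81/221 22/17; 0 0 1]
T5·…·T1 = [-191/221 -188/221 -31/17; -355/442 81/221 -22/17; 0 0 1]
T6·…·T1 = [-42/17 -2/17 -75/17; -355/442 81/221 -22/17; 0 0 1]
det M = -1; M⁻¹ = [-81/221 -2/17 -23/13; -355/442 42/17 -9/26; 0 0 1]
M⁻¹ · (-281/17, -2671/442)ᵀ = (5, -2)ᵀ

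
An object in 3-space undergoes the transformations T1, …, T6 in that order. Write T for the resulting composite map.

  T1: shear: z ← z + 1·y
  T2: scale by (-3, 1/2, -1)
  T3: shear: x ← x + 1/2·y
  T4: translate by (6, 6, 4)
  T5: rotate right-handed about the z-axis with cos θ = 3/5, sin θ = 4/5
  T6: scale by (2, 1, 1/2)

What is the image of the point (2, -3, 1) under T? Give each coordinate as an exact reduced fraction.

T(p) = (-81/10, 21/10, 3)

T1 shear: z ← z + 1·y: (2, -3, 1) → (2, -3, -2)
T2 scale by (-3, 1/2, -1): (2, -3, -2) → (-6, -3/2, 2)
T3 shear: x ← x + 1/2·y: (-6, -3/2, 2) → (-27/4, -3/2, 2)
T4 translate by (6, 6, 4): (-27/4, -3/2, 2) → (-3/4, 9/2, 6)
T5 rotate right-handed about the z-axis with cos θ = 3/5, sin θ = 4/5: (-3/4, 9/2, 6) → (-81/20, 21/10, 6)
T6 scale by (2, 1, 1/2): (-81/20, 21/10, 6) → (-81/10, 21/10, 3)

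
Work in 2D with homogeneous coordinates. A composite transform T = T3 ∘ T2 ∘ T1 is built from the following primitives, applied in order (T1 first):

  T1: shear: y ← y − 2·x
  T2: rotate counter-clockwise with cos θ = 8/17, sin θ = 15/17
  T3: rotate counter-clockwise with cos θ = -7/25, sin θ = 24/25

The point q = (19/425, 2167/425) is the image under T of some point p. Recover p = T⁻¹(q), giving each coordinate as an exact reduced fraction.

T1 = [1 0 0; -2 1 0; 0 0 1]
T2·T1 = [38/17 -15/17 0; -1/17 8/17 0; 0 0 1]
T3·…·T1 = [-242/425 -87/425 0; 919/425 -416/425 0; 0 0 1]
det M = 1; M⁻¹ = [-416/425 87/425 0; -919/425 -242/425 0; 0 0 1]
M⁻¹ · (19/425, 2167/425)ᵀ = (1, -3)ᵀ

p = (1, -3)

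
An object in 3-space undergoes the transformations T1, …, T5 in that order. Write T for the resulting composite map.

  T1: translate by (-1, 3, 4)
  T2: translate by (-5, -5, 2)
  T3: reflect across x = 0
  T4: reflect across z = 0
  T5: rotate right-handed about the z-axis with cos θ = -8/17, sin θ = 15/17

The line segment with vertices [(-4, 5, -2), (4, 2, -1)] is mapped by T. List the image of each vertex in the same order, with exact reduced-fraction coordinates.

T1 translate by (-1, 3, 4): (-4, 5, -2) → (-5, 8, 2); (4, 2, -1) → (3, 5, 3)
T2 translate by (-5, -5, 2): (-5, 8, 2) → (-10, 3, 4); (3, 5, 3) → (-2, 0, 5)
T3 reflect across x = 0: (-10, 3, 4) → (10, 3, 4); (-2, 0, 5) → (2, 0, 5)
T4 reflect across z = 0: (10, 3, 4) → (10, 3, -4); (2, 0, 5) → (2, 0, -5)
T5 rotate right-handed about the z-axis with cos θ = -8/17, sin θ = 15/17: (10, 3, -4) → (-125/17, 126/17, -4); (2, 0, -5) → (-16/17, 30/17, -5)

image vertices: (-125/17, 126/17, -4), (-16/17, 30/17, -5)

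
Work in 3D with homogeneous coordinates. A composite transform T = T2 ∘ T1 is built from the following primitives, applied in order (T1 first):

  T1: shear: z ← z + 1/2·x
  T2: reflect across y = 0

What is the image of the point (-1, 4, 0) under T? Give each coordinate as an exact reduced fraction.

T1 shear: z ← z + 1/2·x: (-1, 4, 0) → (-1, 4, -1/2)
T2 reflect across y = 0: (-1, 4, -1/2) → (-1, -4, -1/2)

T(p) = (-1, -4, -1/2)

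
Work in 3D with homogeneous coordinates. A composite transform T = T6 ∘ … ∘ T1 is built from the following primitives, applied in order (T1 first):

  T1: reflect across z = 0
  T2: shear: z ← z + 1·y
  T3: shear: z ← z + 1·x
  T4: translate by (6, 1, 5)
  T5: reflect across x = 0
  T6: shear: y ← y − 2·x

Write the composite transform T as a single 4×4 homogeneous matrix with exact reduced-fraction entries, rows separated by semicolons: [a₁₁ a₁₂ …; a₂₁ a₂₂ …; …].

T1 = [1 0 0 0; 0 1 0 0; 0 0 -1 0; 0 0 0 1]
T2·T1 = [1 0 0 0; 0 1 0 0; 0 1 -1 0; 0 0 0 1]
T3·…·T1 = [1 0 0 0; 0 1 0 0; 1 1 -1 0; 0 0 0 1]
T4·…·T1 = [1 0 0 6; 0 1 0 1; 1 1 -1 5; 0 0 0 1]
T5·…·T1 = [-1 0 0 -6; 0 1 0 1; 1 1 -1 5; 0 0 0 1]
T6·…·T1 = [-1 0 0 -6; 2 1 0 13; 1 1 -1 5; 0 0 0 1]

T = [-1 0 0 -6; 2 1 0 13; 1 1 -1 5; 0 0 0 1]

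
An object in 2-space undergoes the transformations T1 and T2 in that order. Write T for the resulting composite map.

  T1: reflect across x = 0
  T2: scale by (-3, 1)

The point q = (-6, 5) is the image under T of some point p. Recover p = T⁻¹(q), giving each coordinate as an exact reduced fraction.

T1 = [-1 0 0; 0 1 0; 0 0 1]
T2·T1 = [3 0 0; 0 1 0; 0 0 1]
det M = 3; M⁻¹ = [1/3 0 0; 0 1 0; 0 0 1]
M⁻¹ · (-6, 5)ᵀ = (-2, 5)ᵀ

p = (-2, 5)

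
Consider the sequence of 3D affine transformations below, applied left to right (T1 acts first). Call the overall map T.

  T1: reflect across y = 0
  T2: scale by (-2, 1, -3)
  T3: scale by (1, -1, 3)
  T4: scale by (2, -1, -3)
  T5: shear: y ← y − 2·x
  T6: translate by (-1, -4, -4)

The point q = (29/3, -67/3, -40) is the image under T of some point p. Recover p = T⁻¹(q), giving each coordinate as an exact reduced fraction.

p = (-8/3, -3, -4/3)

T1 = [1 0 0 0; 0 -1 0 0; 0 0 1 0; 0 0 0 1]
T2·T1 = [-2 0 0 0; 0 -1 0 0; 0 0 -3 0; 0 0 0 1]
T3·…·T1 = [-2 0 0 0; 0 1 0 0; 0 0 -9 0; 0 0 0 1]
T4·…·T1 = [-4 0 0 0; 0 -1 0 0; 0 0 27 0; 0 0 0 1]
T5·…·T1 = [-4 0 0 0; 8 -1 0 0; 0 0 27 0; 0 0 0 1]
T6·…·T1 = [-4 0 0 -1; 8 -1 0 -4; 0 0 27 -4; 0 0 0 1]
det M = 108; M⁻¹ = [-1/4 0 0 -1/4; -2 -1 0 -6; 0 0 1/27 4/27; 0 0 0 1]
M⁻¹ · (29/3, -67/3, -40)ᵀ = (-8/3, -3, -4/3)ᵀ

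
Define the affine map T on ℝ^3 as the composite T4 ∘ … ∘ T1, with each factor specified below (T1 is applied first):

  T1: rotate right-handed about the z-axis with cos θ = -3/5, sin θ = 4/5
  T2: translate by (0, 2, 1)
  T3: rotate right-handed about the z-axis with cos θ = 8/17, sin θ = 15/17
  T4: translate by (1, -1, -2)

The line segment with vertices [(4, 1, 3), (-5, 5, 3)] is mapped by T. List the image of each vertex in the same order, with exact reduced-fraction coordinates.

image vertices: (-388/85, -141/85, 2), (84/17, -72/17, 2)

T1 rotate right-handed about the z-axis with cos θ = -3/5, sin θ = 4/5: (4, 1, 3) → (-16/5, 13/5, 3); (-5, 5, 3) → (-1, -7, 3)
T2 translate by (0, 2, 1): (-16/5, 13/5, 3) → (-16/5, 23/5, 4); (-1, -7, 3) → (-1, -5, 4)
T3 rotate right-handed about the z-axis with cos θ = 8/17, sin θ = 15/17: (-16/5, 23/5, 4) → (-473/85, -56/85, 4); (-1, -5, 4) → (67/17, -55/17, 4)
T4 translate by (1, -1, -2): (-473/85, -56/85, 4) → (-388/85, -141/85, 2); (67/17, -55/17, 4) → (84/17, -72/17, 2)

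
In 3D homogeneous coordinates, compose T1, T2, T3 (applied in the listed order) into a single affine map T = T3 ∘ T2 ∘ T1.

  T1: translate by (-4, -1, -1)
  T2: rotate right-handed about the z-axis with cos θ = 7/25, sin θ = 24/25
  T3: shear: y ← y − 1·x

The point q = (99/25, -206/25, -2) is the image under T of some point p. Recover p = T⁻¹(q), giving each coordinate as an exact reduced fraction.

T1 = [1 0 0 -4; 0 1 0 -1; 0 0 1 -1; 0 0 0 1]
T2·T1 = [7/25 -24/25 0 -4/25; 24/25 7/25 0 -103/25; 0 0 1 -1; 0 0 0 1]
T3·…·T1 = [7/25 -24/25 0 -4/25; 17/25 31/25 0 -99/25; 0 0 1 -1; 0 0 0 1]
det M = 1; M⁻¹ = [31/25 24/25 0 4; -17/25 7/25 0 1; 0 0 1 1; 0 0 0 1]
M⁻¹ · (99/25, -206/25, -2)ᵀ = (1, -4, -1)ᵀ

p = (1, -4, -1)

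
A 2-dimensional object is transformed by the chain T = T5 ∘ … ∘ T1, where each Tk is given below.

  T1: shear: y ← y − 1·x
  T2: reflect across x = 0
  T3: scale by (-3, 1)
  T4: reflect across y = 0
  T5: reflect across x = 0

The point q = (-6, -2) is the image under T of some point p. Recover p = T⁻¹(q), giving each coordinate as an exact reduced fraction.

p = (2, 4)

T1 = [1 0 0; -1 1 0; 0 0 1]
T2·T1 = [-1 0 0; -1 1 0; 0 0 1]
T3·…·T1 = [3 0 0; -1 1 0; 0 0 1]
T4·…·T1 = [3 0 0; 1 -1 0; 0 0 1]
T5·…·T1 = [-3 0 0; 1 -1 0; 0 0 1]
det M = 3; M⁻¹ = [-1/3 0 0; -1/3 -1 0; 0 0 1]
M⁻¹ · (-6, -2)ᵀ = (2, 4)ᵀ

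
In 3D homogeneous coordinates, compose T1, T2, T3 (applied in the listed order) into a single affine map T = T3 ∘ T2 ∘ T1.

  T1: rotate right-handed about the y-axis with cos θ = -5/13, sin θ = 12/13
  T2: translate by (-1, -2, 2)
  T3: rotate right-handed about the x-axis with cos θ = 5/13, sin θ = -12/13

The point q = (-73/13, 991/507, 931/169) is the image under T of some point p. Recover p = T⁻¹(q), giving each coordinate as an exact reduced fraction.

T1 = [-5/13 0 12/13 0; 0 1 0 0; -12/13 0 -5/13 0; 0 0 0 1]
T2·T1 = [-5/13 0 12/13 -1; 0 1 0 -2; -12/13 0 -5/13 2; 0 0 0 1]
T3·…·T1 = [-5/13 0 12/13 -1; -144/169 5/13 -60/169 14/13; -60/169 -12/13 -25/169 34/13; 0 0 0 1]
det M = 1; M⁻¹ = [-5/13 -144/169 -60/169 19/13; 0 5/13 -12/13 2; 12/13 -60/169 -25/169 22/13; 0 0 0 1]
M⁻¹ · (-73/13, 991/507, 931/169)ᵀ = (0, -7/3, -5)ᵀ

p = (0, -7/3, -5)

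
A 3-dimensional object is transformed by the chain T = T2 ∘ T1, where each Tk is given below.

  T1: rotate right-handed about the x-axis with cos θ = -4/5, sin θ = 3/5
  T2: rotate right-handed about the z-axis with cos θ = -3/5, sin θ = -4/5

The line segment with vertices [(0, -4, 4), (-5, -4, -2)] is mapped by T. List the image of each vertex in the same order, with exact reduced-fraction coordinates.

T1 rotate right-handed about the x-axis with cos θ = -4/5, sin θ = 3/5: (0, -4, 4) → (0, 4/5, -28/5); (-5, -4, -2) → (-5, 22/5, -4/5)
T2 rotate right-handed about the z-axis with cos θ = -3/5, sin θ = -4/5: (0, 4/5, -28/5) → (16/25, -12/25, -28/5); (-5, 22/5, -4/5) → (163/25, 34/25, -4/5)

image vertices: (16/25, -12/25, -28/5), (163/25, 34/25, -4/5)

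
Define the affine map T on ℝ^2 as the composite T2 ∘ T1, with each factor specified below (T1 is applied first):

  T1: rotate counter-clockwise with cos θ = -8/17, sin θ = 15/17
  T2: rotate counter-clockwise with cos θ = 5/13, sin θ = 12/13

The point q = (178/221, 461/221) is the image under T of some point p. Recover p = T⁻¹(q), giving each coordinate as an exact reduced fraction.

T1 = [-8/17 -15/17 0; 15/17 -8/17 0; 0 0 1]
T2·T1 = [-220/221 21/221 0; -21/221 -220/221 0; 0 0 1]
det M = 1; M⁻¹ = [-220/221 -21/221 0; 21/221 -220/221 0; 0 0 1]
M⁻¹ · (178/221, 461/221)ᵀ = (-1, -2)ᵀ

p = (-1, -2)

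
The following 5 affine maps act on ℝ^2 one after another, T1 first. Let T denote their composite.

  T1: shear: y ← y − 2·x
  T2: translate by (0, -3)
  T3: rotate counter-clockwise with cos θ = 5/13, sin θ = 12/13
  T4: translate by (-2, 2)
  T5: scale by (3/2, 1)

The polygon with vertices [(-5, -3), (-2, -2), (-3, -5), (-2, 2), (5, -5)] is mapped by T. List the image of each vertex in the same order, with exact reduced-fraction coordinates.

T1 shear: y ← y − 2·x: (-5, -3) → (-5, 7); (-2, -2) → (-2, 2); (-3, -5) → (-3, 1); (-2, 2) → (-2, 6); (5, -5) → (5, -15)
T2 translate by (0, -3): (-5, 7) → (-5, 4); (-2, 2) → (-2, -1); (-3, 1) → (-3, -2); (-2, 6) → (-2, 3); (5, -15) → (5, -18)
T3 rotate counter-clockwise with cos θ = 5/13, sin θ = 12/13: (-5, 4) → (-73/13, -40/13); (-2, -1) → (2/13, -29/13); (-3, -2) → (9/13, -46/13); (-2, 3) → (-46/13, -9/13); (5, -18) → (241/13, -30/13)
T4 translate by (-2, 2): (-73/13, -40/13) → (-99/13, -14/13); (2/13, -29/13) → (-24/13, -3/13); (9/13, -46/13) → (-17/13, -20/13); (-46/13, -9/13) → (-72/13, 17/13); (241/13, -30/13) → (215/13, -4/13)
T5 scale by (3/2, 1): (-99/13, -14/13) → (-297/26, -14/13); (-24/13, -3/13) → (-36/13, -3/13); (-17/13, -20/13) → (-51/26, -20/13); (-72/13, 17/13) → (-108/13, 17/13); (215/13, -4/13) → (645/26, -4/13)

image vertices: (-297/26, -14/13), (-36/13, -3/13), (-51/26, -20/13), (-108/13, 17/13), (645/26, -4/13)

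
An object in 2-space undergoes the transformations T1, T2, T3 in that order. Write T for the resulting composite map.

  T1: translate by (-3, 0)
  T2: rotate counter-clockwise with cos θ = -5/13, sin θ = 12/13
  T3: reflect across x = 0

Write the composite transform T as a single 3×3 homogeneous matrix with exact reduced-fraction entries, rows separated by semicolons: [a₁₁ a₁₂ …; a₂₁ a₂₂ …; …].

T = [5/13 12/13 -15/13; 12/13 -5/13 -36/13; 0 0 1]

T1 = [1 0 -3; 0 1 0; 0 0 1]
T2·T1 = [-5/13 -12/13 15/13; 12/13 -5/13 -36/13; 0 0 1]
T3·…·T1 = [5/13 12/13 -15/13; 12/13 -5/13 -36/13; 0 0 1]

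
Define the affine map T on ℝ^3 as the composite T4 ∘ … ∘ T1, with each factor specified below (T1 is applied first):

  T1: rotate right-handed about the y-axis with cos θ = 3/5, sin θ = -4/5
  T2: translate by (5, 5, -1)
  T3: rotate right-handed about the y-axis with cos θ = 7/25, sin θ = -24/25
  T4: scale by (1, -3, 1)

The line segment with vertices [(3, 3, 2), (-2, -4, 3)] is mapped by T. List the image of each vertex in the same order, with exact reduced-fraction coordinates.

T1 rotate right-handed about the y-axis with cos θ = 3/5, sin θ = -4/5: (3, 3, 2) → (1/5, 3, 18/5); (-2, -4, 3) → (-18/5, -4, 1/5)
T2 translate by (5, 5, -1): (1/5, 3, 18/5) → (26/5, 8, 13/5); (-18/5, -4, 1/5) → (7/5, 1, -4/5)
T3 rotate right-handed about the y-axis with cos θ = 7/25, sin θ = -24/25: (26/5, 8, 13/5) → (-26/25, 8, 143/25); (7/5, 1, -4/5) → (29/25, 1, 28/25)
T4 scale by (1, -3, 1): (-26/25, 8, 143/25) → (-26/25, -24, 143/25); (29/25, 1, 28/25) → (29/25, -3, 28/25)

image vertices: (-26/25, -24, 143/25), (29/25, -3, 28/25)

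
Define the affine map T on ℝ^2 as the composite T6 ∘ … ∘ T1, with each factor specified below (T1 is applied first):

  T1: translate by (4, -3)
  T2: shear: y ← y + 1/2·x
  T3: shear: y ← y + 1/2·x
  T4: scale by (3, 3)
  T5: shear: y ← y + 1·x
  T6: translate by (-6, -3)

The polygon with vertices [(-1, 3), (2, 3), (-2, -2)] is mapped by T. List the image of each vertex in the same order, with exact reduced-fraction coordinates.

T1 translate by (4, -3): (-1, 3) → (3, 0); (2, 3) → (6, 0); (-2, -2) → (2, -5)
T2 shear: y ← y + 1/2·x: (3, 0) → (3, 3/2); (6, 0) → (6, 3); (2, -5) → (2, -4)
T3 shear: y ← y + 1/2·x: (3, 3/2) → (3, 3); (6, 3) → (6, 6); (2, -4) → (2, -3)
T4 scale by (3, 3): (3, 3) → (9, 9); (6, 6) → (18, 18); (2, -3) → (6, -9)
T5 shear: y ← y + 1·x: (9, 9) → (9, 18); (18, 18) → (18, 36); (6, -9) → (6, -3)
T6 translate by (-6, -3): (9, 18) → (3, 15); (18, 36) → (12, 33); (6, -3) → (0, -6)

image vertices: (3, 15), (12, 33), (0, -6)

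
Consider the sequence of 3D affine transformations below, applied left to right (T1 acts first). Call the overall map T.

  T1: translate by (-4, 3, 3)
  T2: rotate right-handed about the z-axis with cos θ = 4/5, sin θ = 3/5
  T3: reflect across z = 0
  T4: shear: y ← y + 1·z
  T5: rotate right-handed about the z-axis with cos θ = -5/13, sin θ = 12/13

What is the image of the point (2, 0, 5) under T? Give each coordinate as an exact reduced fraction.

T1 translate by (-4, 3, 3): (2, 0, 5) → (-2, 3, 8)
T2 rotate right-handed about the z-axis with cos θ = 4/5, sin θ = 3/5: (-2, 3, 8) → (-17/5, 6/5, 8)
T3 reflect across z = 0: (-17/5, 6/5, 8) → (-17/5, 6/5, -8)
T4 shear: y ← y + 1·z: (-17/5, 6/5, -8) → (-17/5, -34/5, -8)
T5 rotate right-handed about the z-axis with cos θ = -5/13, sin θ = 12/13: (-17/5, -34/5, -8) → (493/65, -34/65, -8)

T(p) = (493/65, -34/65, -8)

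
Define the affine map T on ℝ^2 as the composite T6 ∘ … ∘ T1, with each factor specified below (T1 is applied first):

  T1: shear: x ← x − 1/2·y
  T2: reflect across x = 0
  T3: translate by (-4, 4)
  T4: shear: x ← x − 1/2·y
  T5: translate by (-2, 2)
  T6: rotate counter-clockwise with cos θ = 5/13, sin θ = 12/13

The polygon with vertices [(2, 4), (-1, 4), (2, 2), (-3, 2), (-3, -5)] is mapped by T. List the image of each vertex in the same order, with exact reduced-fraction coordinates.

image vertices: (-170/13, -70/13), (-155/13, -34/13), (-146/13, -80/13), (-121/13, -20/13), (-37/13, -55/13)

T1 shear: x ← x − 1/2·y: (2, 4) → (0, 4); (-1, 4) → (-3, 4); (2, 2) → (1, 2); (-3, 2) → (-4, 2); (-3, -5) → (-1/2, -5)
T2 reflect across x = 0: (0, 4) → (0, 4); (-3, 4) → (3, 4); (1, 2) → (-1, 2); (-4, 2) → (4, 2); (-1/2, -5) → (1/2, -5)
T3 translate by (-4, 4): (0, 4) → (-4, 8); (3, 4) → (-1, 8); (-1, 2) → (-5, 6); (4, 2) → (0, 6); (1/2, -5) → (-7/2, -1)
T4 shear: x ← x − 1/2·y: (-4, 8) → (-8, 8); (-1, 8) → (-5, 8); (-5, 6) → (-8, 6); (0, 6) → (-3, 6); (-7/2, -1) → (-3, -1)
T5 translate by (-2, 2): (-8, 8) → (-10, 10); (-5, 8) → (-7, 10); (-8, 6) → (-10, 8); (-3, 6) → (-5, 8); (-3, -1) → (-5, 1)
T6 rotate counter-clockwise with cos θ = 5/13, sin θ = 12/13: (-10, 10) → (-170/13, -70/13); (-7, 10) → (-155/13, -34/13); (-10, 8) → (-146/13, -80/13); (-5, 8) → (-121/13, -20/13); (-5, 1) → (-37/13, -55/13)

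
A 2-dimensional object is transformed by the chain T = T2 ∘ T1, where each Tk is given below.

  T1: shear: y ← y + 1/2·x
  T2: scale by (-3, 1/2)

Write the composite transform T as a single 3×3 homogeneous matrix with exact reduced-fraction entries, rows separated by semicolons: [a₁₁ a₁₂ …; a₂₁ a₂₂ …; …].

T = [-3 0 0; 1/4 1/2 0; 0 0 1]

T1 = [1 0 0; 1/2 1 0; 0 0 1]
T2·T1 = [-3 0 0; 1/4 1/2 0; 0 0 1]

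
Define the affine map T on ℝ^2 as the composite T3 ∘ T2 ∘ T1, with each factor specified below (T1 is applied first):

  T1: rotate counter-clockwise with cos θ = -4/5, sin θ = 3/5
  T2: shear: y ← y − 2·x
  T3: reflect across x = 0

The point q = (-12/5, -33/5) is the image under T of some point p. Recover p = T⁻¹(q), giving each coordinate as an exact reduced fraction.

p = (-3, 0)

T1 = [-4/5 -3/5 0; 3/5 -4/5 0; 0 0 1]
T2·T1 = [-4/5 -3/5 0; 11/5 2/5 0; 0 0 1]
T3·…·T1 = [4/5 3/5 0; 11/5 2/5 0; 0 0 1]
det M = -1; M⁻¹ = [-2/5 3/5 0; 11/5 -4/5 0; 0 0 1]
M⁻¹ · (-12/5, -33/5)ᵀ = (-3, 0)ᵀ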